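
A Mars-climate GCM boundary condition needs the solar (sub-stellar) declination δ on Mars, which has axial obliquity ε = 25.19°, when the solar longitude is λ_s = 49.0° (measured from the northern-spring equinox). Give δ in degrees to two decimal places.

δ = +18.74°

sin δ = sin ε · sin λ_s = sin 25.19° × sin 49.0° = 0.321221.
δ = arcsin(0.321221) = +18.74°.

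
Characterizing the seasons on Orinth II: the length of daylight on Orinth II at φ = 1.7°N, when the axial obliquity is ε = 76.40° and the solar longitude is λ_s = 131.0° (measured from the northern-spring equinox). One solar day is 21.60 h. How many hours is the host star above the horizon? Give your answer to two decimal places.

Solar declination: sin δ = sin ε · sin λ_s = sin 76.40° × sin 131.0° = 0.73355, so δ = +47.185°.
cos H₀ = −tan φ · tan δ = −tan(+1.7°) × tan(+47.185°) = -0.0320, so H₀ = 1.6028 rad = 91.84°.
Daylight = 2H₀/(2π) × 21.60 h = (1.6028/π) × 21.60 = 11.02 h.

11.02 h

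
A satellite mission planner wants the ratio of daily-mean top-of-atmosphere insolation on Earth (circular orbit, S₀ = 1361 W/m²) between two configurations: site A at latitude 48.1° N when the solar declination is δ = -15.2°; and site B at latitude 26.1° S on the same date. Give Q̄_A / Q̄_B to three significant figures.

Q̄_A / Q̄_B ≈ 0.348

— Configuration A (φ=+48.1°):
cos H₀ = −tan(+48.1°) tan(-15.200°) = 0.3028, H₀ = 1.2632 rad.
Bracket: H₀ sin φ sin δ + cos φ cos δ sin H₀ = 1.2632×0.74431×-0.26219 + 0.66783×0.96502×0.95305 = -0.246514 + 0.614211 = 0.367697.
Q̄ = (S₀/π) × [bracket] = (1361/π) × 0.367697 = 159.29 W/m².
— Configuration B (φ=-26.1°):
cos H₀ = −tan(-26.1°) tan(-15.200°) = -0.1331, H₀ = 1.7043 rad.
Bracket: H₀ sin φ sin δ + cos φ cos δ sin H₀ = 1.7043×-0.43994×-0.26219 + 0.89803×0.96502×0.99110 = 0.196587 + 0.858904 = 1.055491.
Q̄ = (S₀/π) × [bracket] = (1361/π) × 1.055491 = 457.26 W/m².
Ratio Q̄_A / Q̄_B = 159.29 / 457.26 = 0.3484.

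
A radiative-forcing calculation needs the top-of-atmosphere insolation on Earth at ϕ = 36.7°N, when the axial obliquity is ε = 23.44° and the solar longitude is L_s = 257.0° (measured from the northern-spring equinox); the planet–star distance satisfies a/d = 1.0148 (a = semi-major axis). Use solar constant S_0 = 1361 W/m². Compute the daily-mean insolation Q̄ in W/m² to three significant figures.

Q̄ ≈ 184 W/m²

Solar declination: sin δ = sin ε · sin L_s = sin 23.44° × sin 257.0° = -0.38759, so δ = -22.805°.
cos h₀ = −tan(+36.7°) tan(-22.805°) = 0.3134, h₀ = 1.2520 rad.
Bracket: h₀ sin ϕ sin δ + cos ϕ cos δ sin h₀ = 1.2520×0.59763×-0.38759 + 0.80178×0.92183×0.94962 = -0.290008 + 0.701869 = 0.411861.
Inverse-square distance factor (a/d)² = 1.0148² = 1.029819.
Q̄ = (S_0/π) × 1.029819 × [bracket] = (1361/π) × 1.029819 × 0.411861 = 183.7 W/m².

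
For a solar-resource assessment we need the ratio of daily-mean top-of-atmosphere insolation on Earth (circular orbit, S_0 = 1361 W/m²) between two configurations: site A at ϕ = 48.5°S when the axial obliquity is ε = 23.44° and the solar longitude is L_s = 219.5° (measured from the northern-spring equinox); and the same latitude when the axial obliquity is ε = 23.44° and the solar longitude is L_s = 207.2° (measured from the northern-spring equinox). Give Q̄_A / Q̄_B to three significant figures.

— Configuration A (ϕ=-48.5°):
Solar declination: sin δ = sin ε · sin L_s = sin 23.44° × sin 219.5° = -0.25302, so δ = -14.657°.
cos h₀ = −tan(-48.5°) tan(-14.657°) = -0.2956, h₀ = 1.8709 rad.
Bracket: h₀ sin ϕ sin δ + cos ϕ cos δ sin h₀ = 1.8709×-0.74896×-0.25302 + 0.66262×0.96746×0.95531 = 0.354539 + 0.612409 = 0.966948.
Q̄ = (S_0/π) × [bracket] = (1361/π) × 0.966948 = 418.90 W/m².
— Configuration B (ϕ=-48.5°):
Solar declination: sin δ = sin ε · sin L_s = sin 23.44° × sin 207.2° = -0.18183, so δ = -10.476°.
cos h₀ = −tan(-48.5°) tan(-10.476°) = -0.2090, h₀ = 1.7814 rad.
Bracket: h₀ sin ϕ sin δ + cos ϕ cos δ sin h₀ = 1.7814×-0.74896×-0.18183 + 0.66262×0.98333×0.97791 = 0.242597 + 0.637181 = 0.879778.
Q̄ = (S_0/π) × [bracket] = (1361/π) × 0.879778 = 381.14 W/m².
Ratio Q̄_A / Q̄_B = 418.90 / 381.14 = 1.099.

Q̄_A / Q̄_B ≈ 1.10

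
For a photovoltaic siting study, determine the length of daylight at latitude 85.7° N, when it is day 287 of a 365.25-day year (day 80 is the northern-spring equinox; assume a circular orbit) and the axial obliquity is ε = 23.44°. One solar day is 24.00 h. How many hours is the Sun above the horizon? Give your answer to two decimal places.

Solar longitude: λ_s = 360° × (287 − 80)/365.25 = 204.025°.
sin δ = sin 23.44° × sin 204.025° = -0.16195, so δ = -9.320°.
cos H₀ = −tan φ · tan δ = 2.1827 ≥ 1, so the Sun never rises (polar night) and H₀ = 0.
Daylight = 2H₀/(2π) × 24.00 h = (0.0000/π) × 24.00 = 0.00 h.

0.00 h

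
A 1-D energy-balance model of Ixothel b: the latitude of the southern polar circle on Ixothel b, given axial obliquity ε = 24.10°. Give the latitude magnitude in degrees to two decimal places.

65.90°

The polar circle is the lowest latitude that experiences at least one full rotation of continuous darkness at the northern-summer solstice; it lies at |φ| = 90° − ε = 90° − 24.10° = 65.90°.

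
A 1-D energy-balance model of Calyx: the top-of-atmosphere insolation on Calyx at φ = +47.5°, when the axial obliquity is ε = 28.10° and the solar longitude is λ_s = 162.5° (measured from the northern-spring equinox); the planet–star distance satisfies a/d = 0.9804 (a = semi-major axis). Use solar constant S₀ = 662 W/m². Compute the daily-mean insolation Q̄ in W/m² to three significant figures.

Solar declination: sin δ = sin ε · sin λ_s = sin 28.10° × sin 162.5° = 0.14164, so δ = +8.143°.
cos H₀ = −tan(+47.5°) tan(+8.143°) = -0.1561, H₀ = 1.7276 rad.
Bracket: H₀ sin φ sin δ + cos φ cos δ sin H₀ = 1.7276×0.73728×0.14164 + 0.67559×0.98992×0.98773 = 0.180410 + 0.660574 = 0.840984.
Inverse-square distance factor (a/d)² = 0.9804² = 0.961184.
Q̄ = (S₀/π) × 0.961184 × [bracket] = (662/π) × 0.961184 × 0.840984 = 170.3 W/m².

Q̄ ≈ 170 W/m²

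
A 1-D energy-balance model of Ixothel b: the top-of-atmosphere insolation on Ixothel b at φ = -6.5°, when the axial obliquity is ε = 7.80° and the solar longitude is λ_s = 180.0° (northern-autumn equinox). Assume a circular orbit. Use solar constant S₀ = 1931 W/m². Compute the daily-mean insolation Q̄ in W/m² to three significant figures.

Q̄ ≈ 611 W/m²

Solar declination: sin δ = sin ε · sin λ_s = sin 7.80° × sin 180.0° = 0.00000, so δ = +0.000°.
cos H₀ = −tan(-6.5°) tan(+0.000°) = 0.0000, H₀ = 1.5708 rad.
Bracket: H₀ sin φ sin δ + cos φ cos δ sin H₀ = 1.5708×-0.11320×0.00000 + 0.99357×1.00000×1.00000 = -0.000000 + 0.993570 = 0.993570.
Q̄ = (S₀/π) × [bracket] = (1931/π) × 0.993570 = 610.7 W/m².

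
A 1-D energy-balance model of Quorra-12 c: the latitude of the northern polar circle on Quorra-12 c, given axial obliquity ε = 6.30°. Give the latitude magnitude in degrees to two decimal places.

83.70°

The polar circle is the lowest latitude that experiences at least one full rotation of continuous daylight at the northern-summer solstice; it lies at |φ| = 90° − ε = 90° − 6.30° = 83.70°.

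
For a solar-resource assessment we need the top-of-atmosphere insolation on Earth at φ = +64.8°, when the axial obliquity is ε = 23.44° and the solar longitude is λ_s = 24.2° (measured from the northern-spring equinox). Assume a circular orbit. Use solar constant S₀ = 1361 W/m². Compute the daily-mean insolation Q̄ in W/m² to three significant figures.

Q̄ ≈ 294 W/m²

Solar declination: sin δ = sin ε · sin λ_s = sin 23.44° × sin 24.2° = 0.16306, so δ = +9.385°.
cos H₀ = −tan(+64.8°) tan(+9.385°) = -0.3512, H₀ = 1.9297 rad.
Bracket: H₀ sin φ sin δ + cos φ cos δ sin H₀ = 1.9297×0.90483×0.16306 + 0.42578×0.98662×0.93629 = 0.284711 + 0.393320 = 0.678031.
Q̄ = (S₀/π) × [bracket] = (1361/π) × 0.678031 = 293.7 W/m².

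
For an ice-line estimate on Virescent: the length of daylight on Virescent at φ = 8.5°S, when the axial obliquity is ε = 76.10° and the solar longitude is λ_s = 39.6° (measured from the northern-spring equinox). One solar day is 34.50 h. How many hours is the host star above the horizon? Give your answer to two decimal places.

Solar declination: sin δ = sin ε · sin λ_s = sin 76.10° × sin 39.6° = 0.61876, so δ = +38.225°.
cos H₀ = −tan φ · tan δ = −tan(-8.5°) × tan(+38.225°) = 0.1177, so H₀ = 1.4528 rad = 83.24°.
Daylight = 2H₀/(2π) × 34.50 h = (1.4528/π) × 34.50 = 15.95 h.

15.95 h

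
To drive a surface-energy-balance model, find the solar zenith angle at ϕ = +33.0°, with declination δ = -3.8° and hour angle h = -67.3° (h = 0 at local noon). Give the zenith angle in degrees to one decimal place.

θ_z = 73.3°

cos θ_z = sin ϕ sin δ + cos ϕ cos δ cos h = -0.036095 + 0.322936 = 0.286841.
θ_z = arccos(0.286841) = 73.3°.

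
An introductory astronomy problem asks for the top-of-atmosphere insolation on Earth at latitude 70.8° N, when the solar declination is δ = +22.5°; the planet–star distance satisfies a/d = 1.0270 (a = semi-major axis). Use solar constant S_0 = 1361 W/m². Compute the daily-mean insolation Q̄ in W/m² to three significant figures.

cos h₀ = −tan(+70.8°) tan(+22.500°) = -1.1895 ≤ −1 ⇒ polar day, h₀ = π.
Bracket: h₀ sin ϕ sin δ + cos ϕ cos δ sin h₀ = 3.1416×0.94438×0.38268 + 0.32887×0.92388×0.00000 = 1.135360 + 0.000000 = 1.135360.
Inverse-square distance factor (a/d)² = 1.0270² = 1.054729.
Q̄ = (S_0/π) × 1.054729 × [bracket] = (1361/π) × 1.054729 × 1.135360 = 518.8 W/m².

Q̄ ≈ 519 W/m²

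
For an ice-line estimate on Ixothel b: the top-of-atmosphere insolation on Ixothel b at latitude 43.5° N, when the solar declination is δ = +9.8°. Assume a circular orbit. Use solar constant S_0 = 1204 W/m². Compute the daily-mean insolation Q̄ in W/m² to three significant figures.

cos h₀ = −tan(+43.5°) tan(+9.800°) = -0.1639, h₀ = 1.7355 rad.
Bracket: h₀ sin ϕ sin δ + cos ϕ cos δ sin h₀ = 1.7355×0.68835×0.17021 + 0.72537×0.98541×0.98647 = 0.203338 + 0.705116 = 0.908454.
Q̄ = (S_0/π) × [bracket] = (1204/π) × 0.908454 = 348.2 W/m².

Q̄ ≈ 348 W/m²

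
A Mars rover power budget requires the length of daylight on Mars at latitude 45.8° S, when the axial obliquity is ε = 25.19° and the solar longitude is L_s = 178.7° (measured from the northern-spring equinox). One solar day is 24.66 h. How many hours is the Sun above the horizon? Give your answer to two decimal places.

Solar declination: sin δ = sin ε · sin L_s = sin 25.19° × sin 178.7° = 0.00966, so δ = +0.553°.
cos h₀ = −tan ϕ · tan δ = −tan(-45.8°) × tan(+0.553°) = 0.0099, so h₀ = 1.5609 rad = 89.43°.
Daylight = 2h₀/(2π) × 24.66 h = (1.5609/π) × 24.66 = 12.25 h.

12.25 h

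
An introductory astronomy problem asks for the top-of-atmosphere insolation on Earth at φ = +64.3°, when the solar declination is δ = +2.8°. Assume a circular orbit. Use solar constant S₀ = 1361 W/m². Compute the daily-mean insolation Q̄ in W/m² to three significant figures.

Q̄ ≈ 219 W/m²

cos H₀ = −tan(+64.3°) tan(+2.800°) = -0.1016, H₀ = 1.6726 rad.
Bracket: H₀ sin φ sin δ + cos φ cos δ sin H₀ = 1.6726×0.90108×0.04885 + 0.43366×0.99881×0.99482 = 0.073624 + 0.430900 = 0.504524.
Q̄ = (S₀/π) × [bracket] = (1361/π) × 0.504524 = 218.6 W/m².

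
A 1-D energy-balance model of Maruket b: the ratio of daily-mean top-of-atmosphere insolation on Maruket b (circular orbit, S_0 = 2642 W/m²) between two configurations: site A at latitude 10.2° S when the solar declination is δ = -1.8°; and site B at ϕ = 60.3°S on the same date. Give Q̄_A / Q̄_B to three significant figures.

Q̄_A / Q̄_B ≈ 1.84

— Configuration A (ϕ=-10.2°):
cos h₀ = −tan(-10.2°) tan(-1.800°) = -0.0057, h₀ = 1.5765 rad.
Bracket: h₀ sin ϕ sin δ + cos ϕ cos δ sin h₀ = 1.5765×-0.17708×-0.03141 + 0.98420×0.99951×0.99998 = 0.008769 + 0.983698 = 0.992467.
Q̄ = (S_0/π) × [bracket] = (2642/π) × 0.992467 = 834.64 W/m².
— Configuration B (ϕ=-60.3°):
cos h₀ = −tan(-60.3°) tan(-1.800°) = -0.0551, h₀ = 1.6259 rad.
Bracket: h₀ sin ϕ sin δ + cos ϕ cos δ sin h₀ = 1.6259×-0.86863×-0.03141 + 0.49546×0.99951×0.99848 = 0.044361 + 0.494464 = 0.538825.
Q̄ = (S_0/π) × [bracket] = (2642/π) × 0.538825 = 453.14 W/m².
Ratio Q̄_A / Q̄_B = 834.64 / 453.14 = 1.842.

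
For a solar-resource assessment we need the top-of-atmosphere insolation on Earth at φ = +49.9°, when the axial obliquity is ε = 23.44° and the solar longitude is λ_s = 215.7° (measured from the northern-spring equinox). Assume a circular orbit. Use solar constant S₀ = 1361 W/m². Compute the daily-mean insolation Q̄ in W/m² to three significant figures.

Solar declination: sin δ = sin ε · sin λ_s = sin 23.44° × sin 215.7° = -0.23213, so δ = -13.422°.
cos H₀ = −tan(+49.9°) tan(-13.422°) = 0.2834, H₀ = 1.2835 rad.
Bracket: H₀ sin φ sin δ + cos φ cos δ sin H₀ = 1.2835×0.76492×-0.23213 + 0.64412×0.97269×0.95900 = -0.227899 + 0.600841 = 0.372942.
Q̄ = (S₀/π) × [bracket] = (1361/π) × 0.372942 = 161.6 W/m².

Q̄ ≈ 162 W/m²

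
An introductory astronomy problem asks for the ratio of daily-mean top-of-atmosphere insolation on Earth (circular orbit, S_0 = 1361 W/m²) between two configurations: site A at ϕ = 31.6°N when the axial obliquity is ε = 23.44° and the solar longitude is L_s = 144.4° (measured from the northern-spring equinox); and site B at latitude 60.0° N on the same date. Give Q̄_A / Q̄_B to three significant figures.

Q̄_A / Q̄_B ≈ 1.22

— Configuration A (ϕ=+31.6°):
Solar declination: sin δ = sin ε · sin L_s = sin 23.44° × sin 144.4° = 0.23156, so δ = +13.389°.
cos h₀ = −tan(+31.6°) tan(+13.389°) = -0.1464, h₀ = 1.7178 rad.
Bracket: h₀ sin ϕ sin δ + cos ϕ cos δ sin h₀ = 1.7178×0.52399×0.23156 + 0.85173×0.97282×0.98922 = 0.208429 + 0.819648 = 1.028077.
Q̄ = (S_0/π) × [bracket] = (1361/π) × 1.028077 = 445.38 W/m².
— Configuration B (ϕ=+60.0°):
cos h₀ = −tan(+60.0°) tan(+13.389°) = -0.4123, h₀ = 1.9958 rad.
Bracket: h₀ sin ϕ sin δ + cos ϕ cos δ sin h₀ = 1.9958×0.86603×0.23156 + 0.50000×0.97282×0.91106 = 0.400234 + 0.443149 = 0.843383.
Q̄ = (S_0/π) × [bracket] = (1361/π) × 0.843383 = 365.37 W/m².
Ratio Q̄_A / Q̄_B = 445.38 / 365.37 = 1.219.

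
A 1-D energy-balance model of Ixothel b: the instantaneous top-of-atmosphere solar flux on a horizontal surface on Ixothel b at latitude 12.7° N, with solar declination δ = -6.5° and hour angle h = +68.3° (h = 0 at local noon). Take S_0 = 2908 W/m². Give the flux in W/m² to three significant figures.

970 W/m²

cos θ_z = sin ϕ sin δ + cos ϕ cos δ cos h = -0.024887 + 0.358382 = 0.333495.
Flux = S_0 · cos θ_z = 2908 × 0.333495 = 969.8 W/m².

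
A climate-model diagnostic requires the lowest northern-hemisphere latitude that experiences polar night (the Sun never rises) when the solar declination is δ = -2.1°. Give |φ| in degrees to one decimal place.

Polar night requires cos H₀ = −tan φ tan δ ≥ 1, i.e. tan φ tan δ ≤ −1.
The boundary is |tan φ| · |tan δ| = 1, so |φ| = 90° − |δ| = 90° − 2.1° = 87.9° in the northern hemisphere.

|φ| = 87.9°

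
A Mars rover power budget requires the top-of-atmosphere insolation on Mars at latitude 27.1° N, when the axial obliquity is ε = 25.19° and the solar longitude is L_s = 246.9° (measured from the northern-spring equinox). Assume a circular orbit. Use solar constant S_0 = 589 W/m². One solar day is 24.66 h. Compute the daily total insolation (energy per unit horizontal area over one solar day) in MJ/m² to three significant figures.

9.30 MJ/m²

Solar declination: sin δ = sin ε · sin L_s = sin 25.19° × sin 246.9° = -0.39150, so δ = -23.048°.
cos h₀ = −tan(+27.1°) tan(-23.048°) = 0.2177, h₀ = 1.3513 rad.
Bracket: h₀ sin ϕ sin δ + cos ϕ cos δ sin h₀ = 1.3513×0.45554×-0.39150 + 0.89021×0.92018×0.97601 = -0.240996 + 0.799502 = 0.558506.
Q̄ = (S_0/π) × [bracket] = (589/π) × 0.558506 = 104.71 W/m².
Daily total = Q̄ × 24.66 h × 3600 s/h = 104.71 × 24.66 × 3600 / 10⁶ = 9.296 MJ/m².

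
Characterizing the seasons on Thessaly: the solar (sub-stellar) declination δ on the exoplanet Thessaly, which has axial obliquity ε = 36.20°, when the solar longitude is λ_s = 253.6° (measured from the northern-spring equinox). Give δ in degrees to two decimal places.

δ = -34.51°

sin δ = sin ε · sin λ_s = sin 36.20° × sin 253.6° = -0.566576.
δ = arcsin(-0.566576) = -34.51°.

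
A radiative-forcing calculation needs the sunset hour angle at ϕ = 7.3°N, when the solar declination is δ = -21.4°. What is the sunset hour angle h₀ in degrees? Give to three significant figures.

cos h₀ = −tan ϕ · tan δ = −tan(+7.3°) × tan(-21.400°) = 0.0502, so h₀ = 1.5206 rad = 87.12°.

h₀ = 87.1°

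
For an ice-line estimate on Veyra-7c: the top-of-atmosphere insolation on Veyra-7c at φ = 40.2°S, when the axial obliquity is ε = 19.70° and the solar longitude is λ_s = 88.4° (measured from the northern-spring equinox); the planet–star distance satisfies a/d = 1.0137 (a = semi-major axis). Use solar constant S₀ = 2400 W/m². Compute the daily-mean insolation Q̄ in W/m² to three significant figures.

Solar declination: sin δ = sin ε · sin λ_s = sin 19.70° × sin 88.4° = 0.33696, so δ = +19.692°.
cos H₀ = −tan(-40.2°) tan(+19.692°) = 0.3024, H₀ = 1.2635 rad.
Bracket: H₀ sin φ sin δ + cos φ cos δ sin H₀ = 1.2635×-0.64546×0.33696 + 0.76380×0.94152×0.95317 = -0.274804 + 0.685456 = 0.410652.
Inverse-square distance factor (a/d)² = 1.0137² = 1.027588.
Q̄ = (S₀/π) × 1.027588 × [bracket] = (2400/π) × 1.027588 × 0.410652 = 322.4 W/m².

Q̄ ≈ 322 W/m²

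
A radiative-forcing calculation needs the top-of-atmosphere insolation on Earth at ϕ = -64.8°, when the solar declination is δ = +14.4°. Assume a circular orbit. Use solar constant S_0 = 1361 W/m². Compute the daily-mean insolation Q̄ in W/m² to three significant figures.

cos h₀ = −tan(-64.8°) tan(+14.400°) = 0.5456, h₀ = 0.9936 rad.
Bracket: h₀ sin ϕ sin δ + cos ϕ cos δ sin h₀ = 0.9936×-0.90483×0.24869 + 0.42578×0.96858×0.83802 = -0.223582 + 0.345601 = 0.122019.
Q̄ = (S_0/π) × [bracket] = (1361/π) × 0.122019 = 52.86 W/m².

Q̄ ≈ 52.9 W/m²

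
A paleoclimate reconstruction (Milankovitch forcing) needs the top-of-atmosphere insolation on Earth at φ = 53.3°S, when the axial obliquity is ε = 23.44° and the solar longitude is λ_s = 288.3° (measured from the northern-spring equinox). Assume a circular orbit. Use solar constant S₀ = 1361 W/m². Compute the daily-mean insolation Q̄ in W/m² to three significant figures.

Solar declination: sin δ = sin ε · sin λ_s = sin 23.44° × sin 288.3° = -0.37767, so δ = -22.189°.
cos H₀ = −tan(-53.3°) tan(-22.189°) = -0.5472, H₀ = 2.1498 rad.
Bracket: H₀ sin φ sin δ + cos φ cos δ sin H₀ = 2.1498×-0.80178×-0.37767 + 0.59763×0.92594×0.83700 = 0.650977 + 0.463170 = 1.114147.
Q̄ = (S₀/π) × [bracket] = (1361/π) × 1.114147 = 482.7 W/m².

Q̄ ≈ 483 W/m²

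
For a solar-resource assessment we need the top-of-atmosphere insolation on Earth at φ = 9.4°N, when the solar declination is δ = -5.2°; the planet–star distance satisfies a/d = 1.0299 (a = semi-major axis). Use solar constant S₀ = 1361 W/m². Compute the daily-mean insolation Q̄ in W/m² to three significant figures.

Q̄ ≈ 441 W/m²

cos H₀ = −tan(+9.4°) tan(-5.200°) = 0.0151, H₀ = 1.5557 rad.
Bracket: H₀ sin φ sin δ + cos φ cos δ sin H₀ = 1.5557×0.16333×-0.09063 + 0.98657×0.99588×0.99989 = -0.023028 + 0.982397 = 0.959369.
Inverse-square distance factor (a/d)² = 1.0299² = 1.060694.
Q̄ = (S₀/π) × 1.060694 × [bracket] = (1361/π) × 1.060694 × 0.959369 = 440.8 W/m².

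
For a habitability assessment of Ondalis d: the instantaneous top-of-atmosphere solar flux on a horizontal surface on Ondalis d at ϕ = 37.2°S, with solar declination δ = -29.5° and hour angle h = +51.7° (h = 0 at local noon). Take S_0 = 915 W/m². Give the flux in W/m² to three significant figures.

cos θ_z = sin ϕ sin δ + cos ϕ cos δ cos h = 0.297719 + 0.429671 = 0.727390.
Flux = S_0 · cos θ_z = 915 × 0.727390 = 665.6 W/m².

666 W/m²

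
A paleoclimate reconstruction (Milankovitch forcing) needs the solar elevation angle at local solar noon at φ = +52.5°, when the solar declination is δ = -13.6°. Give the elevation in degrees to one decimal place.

At local noon the hour angle is zero, so the zenith angle equals |φ − δ| = |+52.5° − (-13.600°)| = 66.100°.
Elevation = 90° − 66.100° = 23.9°.

23.9°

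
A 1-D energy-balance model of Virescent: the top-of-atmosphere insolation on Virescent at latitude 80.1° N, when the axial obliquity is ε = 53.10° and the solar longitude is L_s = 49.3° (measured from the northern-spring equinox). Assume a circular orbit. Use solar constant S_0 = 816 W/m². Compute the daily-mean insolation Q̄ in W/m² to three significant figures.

Q̄ ≈ 487 W/m²

Solar declination: sin δ = sin ε · sin L_s = sin 53.10° × sin 49.3° = 0.60627, so δ = +37.320°.
cos h₀ = −tan(+80.1°) tan(+37.320°) = -4.3681 ≤ −1 ⇒ polar day, h₀ = π.
Bracket: h₀ sin ϕ sin δ + cos ϕ cos δ sin h₀ = 3.1416×0.98511×0.60627 + 0.17193×0.79526×0.00000 = 1.876297 + 0.000000 = 1.876297.
Q̄ = (S_0/π) × [bracket] = (816/π) × 1.876297 = 487.4 W/m².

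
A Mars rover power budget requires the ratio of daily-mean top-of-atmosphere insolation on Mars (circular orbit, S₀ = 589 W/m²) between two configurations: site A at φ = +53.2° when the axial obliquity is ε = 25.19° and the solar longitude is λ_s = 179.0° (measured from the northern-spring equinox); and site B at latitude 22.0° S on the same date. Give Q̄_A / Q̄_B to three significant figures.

— Configuration A (φ=+53.2°):
Solar declination: sin δ = sin ε · sin λ_s = sin 25.19° × sin 179.0° = 0.00743, so δ = +0.426°.
cos H₀ = −tan(+53.2°) tan(+0.426°) = -0.0099, H₀ = 1.5807 rad.
Bracket: H₀ sin φ sin δ + cos φ cos δ sin H₀ = 1.5807×0.80073×0.00743 + 0.59902×0.99997×0.99995 = 0.009404 + 0.598972 = 0.608376.
Q̄ = (S₀/π) × [bracket] = (589/π) × 0.608376 = 114.06 W/m².
— Configuration B (φ=-22.0°):
cos H₀ = −tan(-22.0°) tan(+0.426°) = 0.0030, H₀ = 1.5678 rad.
Bracket: H₀ sin φ sin δ + cos φ cos δ sin H₀ = 1.5678×-0.37461×0.00743 + 0.92718×0.99997×1.00000 = -0.004364 + 0.927152 = 0.922788.
Q̄ = (S₀/π) × [bracket] = (589/π) × 0.922788 = 173.01 W/m².
Ratio Q̄_A / Q̄_B = 114.06 / 173.01 = 0.6593.

Q̄_A / Q̄_B ≈ 0.659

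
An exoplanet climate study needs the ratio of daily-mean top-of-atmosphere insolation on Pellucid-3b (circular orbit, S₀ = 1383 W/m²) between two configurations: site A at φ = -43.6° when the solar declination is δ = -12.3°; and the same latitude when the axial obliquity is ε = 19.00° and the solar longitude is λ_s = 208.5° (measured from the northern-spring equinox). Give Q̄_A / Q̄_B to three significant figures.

— Configuration A (φ=-43.6°):
cos H₀ = −tan(-43.6°) tan(-12.300°) = -0.2076, H₀ = 1.7800 rad.
Bracket: H₀ sin φ sin δ + cos φ cos δ sin H₀ = 1.7800×-0.68962×-0.21303 + 0.72417×0.97705×0.97821 = 0.261499 + 0.692133 = 0.953632.
Q̄ = (S₀/π) × [bracket] = (1383/π) × 0.953632 = 419.81 W/m².
— Configuration B (φ=-43.6°):
Solar declination: sin δ = sin ε · sin λ_s = sin 19.00° × sin 208.5° = -0.15535, so δ = -8.937°.
cos H₀ = −tan(-43.6°) tan(-8.937°) = -0.1498, H₀ = 1.7211 rad.
Bracket: H₀ sin φ sin δ + cos φ cos δ sin H₀ = 1.7211×-0.68962×-0.15535 + 0.72417×0.98786×0.98872 = 0.184386 + 0.707309 = 0.891695.
Q̄ = (S₀/π) × [bracket] = (1383/π) × 0.891695 = 392.54 W/m².
Ratio Q̄_A / Q̄_B = 419.81 / 392.54 = 1.069.

Q̄_A / Q̄_B ≈ 1.07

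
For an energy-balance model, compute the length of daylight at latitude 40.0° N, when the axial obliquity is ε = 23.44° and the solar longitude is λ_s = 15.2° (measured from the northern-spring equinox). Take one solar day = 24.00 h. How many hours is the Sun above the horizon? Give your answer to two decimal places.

12.67 h

Solar declination: sin δ = sin ε · sin λ_s = sin 23.44° × sin 15.2° = 0.10430, so δ = +5.987°.
cos H₀ = −tan φ · tan δ = −tan(+40.0°) × tan(+5.987°) = -0.0880, so H₀ = 1.6589 rad = 95.05°.
Daylight = 2H₀/(2π) × 24.00 h = (1.6589/π) × 24.00 = 12.67 h.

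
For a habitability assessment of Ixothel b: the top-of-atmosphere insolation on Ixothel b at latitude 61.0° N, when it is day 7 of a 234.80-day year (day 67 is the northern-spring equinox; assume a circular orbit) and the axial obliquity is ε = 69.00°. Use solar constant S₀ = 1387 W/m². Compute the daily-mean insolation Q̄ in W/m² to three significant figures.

Solar longitude: λ_s = 360° × (7 − 67)/234.80 = -91.993°, i.e. -91.993° + 360° = 268.007°.
sin δ = sin 69.00° × sin 268.007° = -0.93302, so δ = -68.910°.
cos H₀ = −tan(+61.0°) tan(-68.910°) = 4.6777 ≥ 1 ⇒ polar night, H₀ = 0 and Q̄ = 0.

Q̄ ≈ 0.00 W/m²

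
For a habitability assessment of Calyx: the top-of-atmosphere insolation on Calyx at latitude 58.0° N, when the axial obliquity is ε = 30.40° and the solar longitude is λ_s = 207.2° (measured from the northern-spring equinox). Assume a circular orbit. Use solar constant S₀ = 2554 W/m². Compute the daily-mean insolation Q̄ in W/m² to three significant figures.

Solar declination: sin δ = sin ε · sin λ_s = sin 30.40° × sin 207.2° = -0.23131, so δ = -13.374°.
cos H₀ = −tan(+58.0°) tan(-13.374°) = 0.3805, H₀ = 1.1805 rad.
Bracket: H₀ sin φ sin δ + cos φ cos δ sin H₀ = 1.1805×0.84805×-0.23131 + 0.52992×0.97288×0.92479 = -0.231570 + 0.476774 = 0.245204.
Q̄ = (S₀/π) × [bracket] = (2554/π) × 0.245204 = 199.3 W/m².

Q̄ ≈ 199 W/m²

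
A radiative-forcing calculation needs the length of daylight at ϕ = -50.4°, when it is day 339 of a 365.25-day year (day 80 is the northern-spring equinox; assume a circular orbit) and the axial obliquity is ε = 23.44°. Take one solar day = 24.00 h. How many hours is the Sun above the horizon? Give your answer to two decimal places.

16.03 h

Solar longitude: L_s = 360° × (339 − 80)/365.25 = 255.277°.
sin δ = sin 23.44° × sin 255.277° = -0.38473, so δ = -22.627°.
cos h₀ = −tan ϕ · tan δ = −tan(-50.4°) × tan(-22.627°) = -0.5038, so h₀ = 2.0988 rad = 120.25°.
Daylight = 2h₀/(2π) × 24.00 h = (2.0988/π) × 24.00 = 16.03 h.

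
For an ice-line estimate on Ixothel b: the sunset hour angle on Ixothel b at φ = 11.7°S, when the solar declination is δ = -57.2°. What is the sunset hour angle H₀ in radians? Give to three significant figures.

H₀ = 1.90 rad

cos H₀ = −tan φ · tan δ = −tan(-11.7°) × tan(-57.200°) = -0.3213, so H₀ = 1.8979 rad = 108.74°.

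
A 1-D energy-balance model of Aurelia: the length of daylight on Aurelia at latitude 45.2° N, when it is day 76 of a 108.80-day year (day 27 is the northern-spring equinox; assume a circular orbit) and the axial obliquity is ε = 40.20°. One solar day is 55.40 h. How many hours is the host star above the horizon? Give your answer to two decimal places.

31.31 h

Solar longitude: λ_s = 360° × (76 − 27)/108.80 = 162.132°.
sin δ = sin 40.20° × sin 162.132° = 0.19804, so δ = +11.422°.
cos H₀ = −tan φ · tan δ = −tan(+45.2°) × tan(+11.422°) = -0.2035, so H₀ = 1.7757 rad = 101.74°.
Daylight = 2H₀/(2π) × 55.40 h = (1.7757/π) × 55.40 = 31.31 h.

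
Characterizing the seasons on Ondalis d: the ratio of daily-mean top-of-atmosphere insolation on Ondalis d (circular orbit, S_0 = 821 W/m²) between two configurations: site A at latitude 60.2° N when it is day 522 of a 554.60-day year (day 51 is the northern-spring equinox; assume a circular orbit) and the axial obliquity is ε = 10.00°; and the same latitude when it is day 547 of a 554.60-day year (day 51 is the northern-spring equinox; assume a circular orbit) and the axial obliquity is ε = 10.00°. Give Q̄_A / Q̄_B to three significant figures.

Q̄_A / Q̄_B ≈ 0.883

— Configuration A (ϕ=+60.2°):
Solar longitude: L_s = 360° × (522 − 51)/554.60 = 305.734°.
sin δ = sin 10.00° × sin 305.734° = -0.14096, so δ = -8.103°.
cos h₀ = −tan(+60.2°) tan(-8.103°) = 0.2486, h₀ = 1.3196 rad.
Bracket: h₀ sin ϕ sin δ + cos ϕ cos δ sin h₀ = 1.3196×0.86777×-0.14096 + 0.49697×0.99002×0.96860 = -0.161415 + 0.476561 = 0.315146.
Q̄ = (S_0/π) × [bracket] = (821/π) × 0.315146 = 82.358 W/m².
— Configuration B (ϕ=+60.2°):
Solar longitude: L_s = 360° × (547 − 51)/554.60 = 321.962°.
sin δ = sin 10.00° × sin 321.962° = -0.10700, so δ = -6.142°.
cos h₀ = −tan(+60.2°) tan(-6.142°) = 0.1879, h₀ = 1.3818 rad.
Bracket: h₀ sin ϕ sin δ + cos ϕ cos δ sin h₀ = 1.3818×0.86777×-0.10700 + 0.49697×0.99426×0.98219 = -0.128302 + 0.485317 = 0.357015.
Q̄ = (S_0/π) × [bracket] = (821/π) × 0.357015 = 93.300 W/m².
Ratio Q̄_A / Q̄_B = 82.358 / 93.300 = 0.8827.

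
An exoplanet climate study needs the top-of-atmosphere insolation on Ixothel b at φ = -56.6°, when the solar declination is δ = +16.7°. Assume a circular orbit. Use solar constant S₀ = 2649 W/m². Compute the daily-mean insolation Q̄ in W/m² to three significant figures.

cos H₀ = −tan(-56.6°) tan(+16.700°) = 0.4550, H₀ = 1.0984 rad.
Bracket: H₀ sin φ sin δ + cos φ cos δ sin H₀ = 1.0984×-0.83485×0.28736 + 0.55048×0.95782×0.89049 = -0.263509 + 0.469520 = 0.206011.
Q̄ = (S₀/π) × [bracket] = (2649/π) × 0.206011 = 173.7 W/m².

Q̄ ≈ 174 W/m²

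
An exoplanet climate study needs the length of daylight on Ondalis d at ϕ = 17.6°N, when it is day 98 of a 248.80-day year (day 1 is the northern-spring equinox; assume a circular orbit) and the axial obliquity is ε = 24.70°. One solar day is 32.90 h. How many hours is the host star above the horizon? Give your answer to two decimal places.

17.37 h

Solar longitude: L_s = 360° × (98 − 1)/248.80 = 140.354°.
sin δ = sin 24.70° × sin 140.354° = 0.26662, so δ = +15.463°.
cos h₀ = −tan ϕ · tan δ = −tan(+17.6°) × tan(+15.463°) = -0.0878, so h₀ = 1.6587 rad = 95.03°.
Daylight = 2h₀/(2π) × 32.90 h = (1.6587/π) × 32.90 = 17.37 h.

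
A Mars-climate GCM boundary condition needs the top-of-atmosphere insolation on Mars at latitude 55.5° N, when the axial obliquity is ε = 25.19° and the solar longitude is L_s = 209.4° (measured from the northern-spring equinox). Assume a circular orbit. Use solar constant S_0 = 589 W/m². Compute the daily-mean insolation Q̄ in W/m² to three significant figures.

Solar declination: sin δ = sin ε · sin L_s = sin 25.19° × sin 209.4° = -0.20894, so δ = -12.060°.
cos h₀ = −tan(+55.5°) tan(-12.060°) = 0.3109, h₀ = 1.2547 rad.
Bracket: h₀ sin ϕ sin δ + cos ϕ cos δ sin h₀ = 1.2547×0.82413×-0.20894 + 0.56641×0.97793×0.95045 = -0.216051 + 0.526463 = 0.310412.
Q̄ = (S_0/π) × [bracket] = (589/π) × 0.310412 = 58.20 W/m².

Q̄ ≈ 58.2 W/m²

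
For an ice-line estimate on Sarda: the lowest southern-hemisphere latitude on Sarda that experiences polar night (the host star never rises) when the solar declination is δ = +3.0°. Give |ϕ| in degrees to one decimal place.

|ϕ| = 87.0°

Polar night requires cos h₀ = −tan ϕ tan δ ≥ 1, i.e. tan ϕ tan δ ≤ −1.
The boundary is |tan ϕ| · |tan δ| = 1, so |ϕ| = 90° − |δ| = 90° − 3.0° = 87.0° in the southern hemisphere.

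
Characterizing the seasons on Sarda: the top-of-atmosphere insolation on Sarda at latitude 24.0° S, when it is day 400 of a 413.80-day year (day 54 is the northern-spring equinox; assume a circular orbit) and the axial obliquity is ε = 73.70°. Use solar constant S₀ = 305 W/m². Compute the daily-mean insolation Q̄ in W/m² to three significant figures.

Solar longitude: λ_s = 360° × (400 − 54)/413.80 = 301.015°.
sin δ = sin 73.70° × sin 301.015° = -0.82258, so δ = -55.344°.
cos H₀ = −tan(-24.0°) tan(-55.344°) = -0.6441, H₀ = 2.2706 rad.
Bracket: H₀ sin φ sin δ + cos φ cos δ sin H₀ = 2.2706×-0.40674×-0.82258 + 0.91355×0.56864×0.76498 = 0.759689 + 0.397393 = 1.157082.
Q̄ = (S₀/π) × [bracket] = (305/π) × 1.157082 = 112.3 W/m².

Q̄ ≈ 112 W/m²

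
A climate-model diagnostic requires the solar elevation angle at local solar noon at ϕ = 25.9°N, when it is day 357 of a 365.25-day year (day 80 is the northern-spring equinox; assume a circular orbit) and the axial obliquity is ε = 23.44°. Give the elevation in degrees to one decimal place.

Solar longitude: L_s = 360° × (357 − 80)/365.25 = 273.018°.
sin δ = sin 23.44° × sin 273.018° = -0.39724, so δ = -23.406°.
At local noon the hour angle is zero, so the zenith angle equals |ϕ − δ| = |+25.9° − (-23.406°)| = 49.306°.
Elevation = 90° − 49.306° = 40.7°.

40.7°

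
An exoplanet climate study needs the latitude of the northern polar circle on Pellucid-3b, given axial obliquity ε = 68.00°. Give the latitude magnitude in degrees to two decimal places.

22.00°

The polar circle is the lowest latitude that experiences at least one full rotation of continuous daylight at the northern-summer solstice; it lies at |φ| = 90° − ε = 90° − 68.00° = 22.00°.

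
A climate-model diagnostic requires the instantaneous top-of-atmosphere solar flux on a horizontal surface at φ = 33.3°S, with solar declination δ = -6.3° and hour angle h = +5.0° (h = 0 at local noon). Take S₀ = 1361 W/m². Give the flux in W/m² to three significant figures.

1.21e+03 W/m²

cos θ_z = sin φ sin δ + cos φ cos δ cos h = 0.060247 + 0.827599 = 0.887846.
Flux = S₀ · cos θ_z = 1361 × 0.887846 = 1208 W/m².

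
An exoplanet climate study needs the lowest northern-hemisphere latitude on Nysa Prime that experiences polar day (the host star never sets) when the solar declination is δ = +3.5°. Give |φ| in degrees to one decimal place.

|φ| = 86.5°

Polar day requires cos H₀ = −tan φ tan δ ≤ −1, i.e. tan φ tan δ ≥ 1.
The boundary is |tan φ| · |tan δ| = 1, so |φ| = 90° − |δ| = 90° − 3.5° = 86.5° in the northern hemisphere.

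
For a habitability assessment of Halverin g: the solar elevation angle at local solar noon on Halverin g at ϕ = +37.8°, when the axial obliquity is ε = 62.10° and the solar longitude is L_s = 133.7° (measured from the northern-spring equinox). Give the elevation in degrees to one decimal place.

Solar declination: sin δ = sin ε · sin L_s = sin 62.10° × sin 133.7° = 0.63893, so δ = +39.712°.
At local noon the hour angle is zero, so the zenith angle equals |ϕ − δ| = |+37.8° − (+39.712°)| = 1.912°.
Elevation = 90° − 1.912° = 88.1°.

88.1°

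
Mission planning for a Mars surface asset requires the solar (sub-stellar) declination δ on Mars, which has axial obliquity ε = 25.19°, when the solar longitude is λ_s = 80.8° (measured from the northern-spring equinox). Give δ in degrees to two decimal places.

δ = +24.84°

sin δ = sin ε · sin λ_s = sin 25.19° × sin 80.8° = 0.420146.
δ = arcsin(0.420146) = +24.84°.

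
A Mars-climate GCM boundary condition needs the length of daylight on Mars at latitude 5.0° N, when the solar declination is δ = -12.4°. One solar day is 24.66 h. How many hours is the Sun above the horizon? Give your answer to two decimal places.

12.18 h

cos H₀ = −tan φ · tan δ = −tan(+5.0°) × tan(-12.400°) = 0.0192, so H₀ = 1.5516 rad = 88.90°.
Daylight = 2H₀/(2π) × 24.66 h = (1.5516/π) × 24.66 = 12.18 h.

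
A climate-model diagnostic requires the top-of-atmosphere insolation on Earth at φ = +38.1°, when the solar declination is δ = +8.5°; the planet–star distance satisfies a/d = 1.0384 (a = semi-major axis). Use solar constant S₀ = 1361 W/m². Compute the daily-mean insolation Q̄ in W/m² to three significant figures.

cos H₀ = −tan(+38.1°) tan(+8.500°) = -0.1172, H₀ = 1.6883 rad.
Bracket: H₀ sin φ sin δ + cos φ cos δ sin H₀ = 1.6883×0.61704×0.14781 + 0.78694×0.98902×0.99311 = 0.153981 + 0.772937 = 0.926918.
Inverse-square distance factor (a/d)² = 1.0384² = 1.078275.
Q̄ = (S₀/π) × 1.078275 × [bracket] = (1361/π) × 1.078275 × 0.926918 = 433.0 W/m².

Q̄ ≈ 433 W/m²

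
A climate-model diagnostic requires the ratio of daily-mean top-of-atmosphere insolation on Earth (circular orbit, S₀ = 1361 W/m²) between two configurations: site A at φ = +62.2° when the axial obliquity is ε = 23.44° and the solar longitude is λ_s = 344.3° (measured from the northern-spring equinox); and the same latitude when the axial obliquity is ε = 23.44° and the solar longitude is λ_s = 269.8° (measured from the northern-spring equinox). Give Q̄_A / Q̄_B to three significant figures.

Q̄_A / Q̄_B ≈ 10.6

— Configuration A (φ=+62.2°):
Solar declination: sin δ = sin ε · sin λ_s = sin 23.44° × sin 344.3° = -0.10764, so δ = -6.179°.
cos H₀ = −tan(+62.2°) tan(-6.179°) = 0.2054, H₀ = 1.3640 rad.
Bracket: H₀ sin φ sin δ + cos φ cos δ sin H₀ = 1.3640×0.88458×-0.10764 + 0.46639×0.99419×0.97869 = -0.129875 + 0.453799 = 0.323924.
Q̄ = (S₀/π) × [bracket] = (1361/π) × 0.323924 = 140.33 W/m².
— Configuration B (φ=+62.2°):
Solar declination: sin δ = sin ε · sin λ_s = sin 23.44° × sin 269.8° = -0.39779, so δ = -23.440°.
cos H₀ = −tan(+62.2°) tan(-23.440°) = 0.8223, H₀ = 0.6053 rad.
Bracket: H₀ sin φ sin δ + cos φ cos δ sin H₀ = 0.6053×0.88458×-0.39779 + 0.46639×0.91748×0.56901 = -0.212991 + 0.243481 = 0.030490.
Q̄ = (S₀/π) × [bracket] = (1361/π) × 0.030490 = 13.209 W/m².
Ratio Q̄_A / Q̄_B = 140.33 / 13.209 = 10.62.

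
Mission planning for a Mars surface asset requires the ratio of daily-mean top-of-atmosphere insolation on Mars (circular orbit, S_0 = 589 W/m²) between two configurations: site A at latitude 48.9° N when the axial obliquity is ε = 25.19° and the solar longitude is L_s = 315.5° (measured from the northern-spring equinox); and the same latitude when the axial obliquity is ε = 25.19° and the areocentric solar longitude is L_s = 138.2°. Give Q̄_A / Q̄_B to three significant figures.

— Configuration A (ϕ=+48.9°):
Solar declination: sin δ = sin ε · sin L_s = sin 25.19° × sin 315.5° = -0.29832, so δ = -17.357°.
cos h₀ = −tan(+48.9°) tan(-17.357°) = 0.3583, h₀ = 1.2044 rad.
Bracket: h₀ sin ϕ sin δ + cos ϕ cos δ sin h₀ = 1.2044×0.75356×-0.29832 + 0.65738×0.95447×0.93361 = -0.270752 + 0.585793 = 0.315041.
Q̄ = (S_0/π) × [bracket] = (589/π) × 0.315041 = 59.065 W/m².
— Configuration B (ϕ=+48.9°):
sin δ = sin 25.19° × sin 138.2° = 0.28369, so δ = +16.481°.
cos h₀ = −tan(+48.9°) tan(+16.481°) = -0.3391, h₀ = 1.9168 rad.
Bracket: h₀ sin ϕ sin δ + cos ϕ cos δ sin h₀ = 1.9168×0.75356×0.28369 + 0.65738×0.95892×0.94074 = 0.409769 + 0.593019 = 1.002788.
Q̄ = (S_0/π) × [bracket] = (589/π) × 1.002788 = 188.01 W/m².
Ratio Q̄_A / Q̄_B = 59.065 / 188.01 = 0.3142.

Q̄_A / Q̄_B ≈ 0.314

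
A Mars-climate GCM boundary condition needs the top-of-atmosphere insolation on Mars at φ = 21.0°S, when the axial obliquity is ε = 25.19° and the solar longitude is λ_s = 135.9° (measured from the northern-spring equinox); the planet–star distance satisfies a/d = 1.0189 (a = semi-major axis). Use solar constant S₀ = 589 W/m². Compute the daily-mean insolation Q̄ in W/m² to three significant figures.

Solar declination: sin δ = sin ε · sin λ_s = sin 25.19° × sin 135.9° = 0.29620, so δ = +17.229°.
cos H₀ = −tan(-21.0°) tan(+17.229°) = 0.1190, H₀ = 1.4515 rad.
Bracket: H₀ sin φ sin δ + cos φ cos δ sin H₀ = 1.4515×-0.35837×0.29620 + 0.93358×0.95513×0.99289 = -0.154076 + 0.885350 = 0.731274.
Inverse-square distance factor (a/d)² = 1.0189² = 1.038157.
Q̄ = (S₀/π) × 1.038157 × [bracket] = (589/π) × 1.038157 × 0.731274 = 142.3 W/m².

Q̄ ≈ 142 W/m²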